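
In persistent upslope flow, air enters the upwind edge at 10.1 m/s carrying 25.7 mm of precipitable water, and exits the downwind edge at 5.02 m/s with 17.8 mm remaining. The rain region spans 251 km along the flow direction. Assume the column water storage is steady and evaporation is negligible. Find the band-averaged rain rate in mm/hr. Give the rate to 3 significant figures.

R ≈ 2.44 mm/hr

Column moisture flux per unit crosswind length is F = V × PW.
Inflow: F_in = 10.1 × 25.7 = 259.57 mm·m/s
Outflow: F_out = 5.02 × 17.8 = 89.356 mm·m/s
Steady-state rate R = (F_in − F_out)/L = (259.57 − 89.356) / 251000 m = 6.781e-04 mm/s.
R = 6.781e-04 × 3600 = 2.44 mm/hr.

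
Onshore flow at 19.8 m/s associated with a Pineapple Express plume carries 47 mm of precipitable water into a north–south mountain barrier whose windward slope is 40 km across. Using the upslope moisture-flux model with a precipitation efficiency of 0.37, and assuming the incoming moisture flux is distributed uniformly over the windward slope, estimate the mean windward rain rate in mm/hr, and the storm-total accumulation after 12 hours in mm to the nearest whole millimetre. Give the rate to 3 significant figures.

Incoming column moisture flux per unit ridge length: F = V × PW = 19.8 × 47 = 930.6 mm·m/s.
Spread over the 40 km slope with efficiency ε = 0.37: R = ε·F/W = 0.37 × 930.6 / 40000 m = 8.608e-03 mm/s.
R = 8.608e-03 × 3600 = 31.0 mm/hr.
Over 12 h: total = 31.0 × 12 = 372 mm.

R ≈ 31.0 mm/hr; total ≈ 372 mm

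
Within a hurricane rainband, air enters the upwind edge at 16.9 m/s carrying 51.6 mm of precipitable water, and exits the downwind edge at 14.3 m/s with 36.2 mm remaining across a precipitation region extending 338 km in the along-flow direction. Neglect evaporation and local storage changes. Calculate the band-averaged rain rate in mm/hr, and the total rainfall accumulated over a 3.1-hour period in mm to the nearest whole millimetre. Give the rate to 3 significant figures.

R ≈ 3.77 mm/hr; total ≈ 12 mm

Column moisture flux per unit crosswind length is F = V × PW.
Inflow: F_in = 16.9 × 51.6 = 872.04 mm·m/s
Outflow: F_out = 14.3 × 36.2 = 517.66 mm·m/s
Steady-state rate R = (F_in − F_out)/L = (872.04 − 517.66) / 338000 m = 1.048e-03 mm/s.
R = 1.048e-03 × 3600 = 3.77 mm/hr.
Over 3.1 h: total = 3.77 × 3.1 = 11.687 ≈ 12 mm.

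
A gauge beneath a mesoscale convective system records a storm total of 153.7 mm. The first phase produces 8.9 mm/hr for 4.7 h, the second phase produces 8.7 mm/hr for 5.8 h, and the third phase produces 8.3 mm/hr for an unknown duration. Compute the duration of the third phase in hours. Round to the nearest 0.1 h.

Known phases: 8.9 × 4.7 + 8.7 × 5.8 = 41.83 + 50.46 = 92.29 mm.
Remaining depth = 153.7 − 92.29 = 61.41 mm.
Duration = 61.41 / 8.3 = 7.4 h.

duration ≈ 7.4 h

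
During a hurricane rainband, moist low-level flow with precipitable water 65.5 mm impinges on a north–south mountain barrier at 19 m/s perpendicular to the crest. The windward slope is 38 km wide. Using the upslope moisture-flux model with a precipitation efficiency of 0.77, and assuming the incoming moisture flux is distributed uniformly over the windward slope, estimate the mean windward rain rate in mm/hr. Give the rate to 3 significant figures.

Incoming column moisture flux per unit ridge length: F = V × PW = 19 × 65.5 = 1244.5 mm·m/s.
Spread over the 38 km slope with efficiency ε = 0.77: R = ε·F/W = 0.77 × 1244.5 / 38000 m = 2.522e-02 mm/s.
R = 2.522e-02 × 3600 = 90.8 mm/hr.

R ≈ 90.8 mm/hr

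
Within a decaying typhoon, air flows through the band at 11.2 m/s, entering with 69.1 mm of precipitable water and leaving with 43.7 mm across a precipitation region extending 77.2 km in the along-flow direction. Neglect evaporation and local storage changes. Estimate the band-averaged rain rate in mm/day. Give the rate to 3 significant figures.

R ≈ 318 mm/day

Column moisture flux per unit crosswind length is F = V × PW.
Inflow: F_in = 11.2 × 69.1 = 773.92 mm·m/s
Outflow: F_out = 11.2 × 43.7 = 489.44 mm·m/s
Steady-state rate R = (F_in − F_out)/L = (773.92 − 489.44) / 77200 m = 3.685e-03 mm/s.
R = 3.685e-03 × 3600 × 24 = 318 mm/day.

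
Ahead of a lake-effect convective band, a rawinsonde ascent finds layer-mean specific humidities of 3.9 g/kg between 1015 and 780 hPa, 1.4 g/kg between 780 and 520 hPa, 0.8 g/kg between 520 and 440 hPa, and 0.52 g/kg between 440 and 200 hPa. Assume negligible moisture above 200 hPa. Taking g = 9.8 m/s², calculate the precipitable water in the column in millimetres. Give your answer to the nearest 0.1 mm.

PW ≈ 15.0 mm

Precipitable water is the column-integrated vapour mass per unit area: PW = (1/g) Σ q̄ Δp, with q in kg/kg and Δp in Pa (1 kg/m² of water = 1 mm).
Layer 1015–780 hPa: Δp = 235 hPa = 23500 Pa, q̄ = 0.0039 kg/kg → 0.0039 × 23500 / 9.8 = 9.35 mm
Layer 780–520 hPa: Δp = 260 hPa = 26000 Pa, q̄ = 0.0014 kg/kg → 0.0014 × 26000 / 9.8 = 3.71 mm
Layer 520–440 hPa: Δp = 80 hPa = 8000 Pa, q̄ = 0.0008 kg/kg → 0.0008 × 8000 / 9.8 = 0.65 mm
Layer 440–200 hPa: Δp = 240 hPa = 24000 Pa, q̄ = 0.00052 kg/kg → 0.00052 × 24000 / 9.8 = 1.27 mm
PW = 9.35 + 3.71 + 0.65 + 1.27 = 14.98 ≈ 15.0 mm.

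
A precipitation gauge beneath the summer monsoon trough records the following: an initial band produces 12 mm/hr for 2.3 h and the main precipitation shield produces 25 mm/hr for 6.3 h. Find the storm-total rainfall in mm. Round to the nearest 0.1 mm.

total ≈ 185.1 mm

Total = Σ Rᵢ Δtᵢ = 12 × 2.3 + 25 × 6.3
      = 27.6 + 157.5 = 185.1 mm.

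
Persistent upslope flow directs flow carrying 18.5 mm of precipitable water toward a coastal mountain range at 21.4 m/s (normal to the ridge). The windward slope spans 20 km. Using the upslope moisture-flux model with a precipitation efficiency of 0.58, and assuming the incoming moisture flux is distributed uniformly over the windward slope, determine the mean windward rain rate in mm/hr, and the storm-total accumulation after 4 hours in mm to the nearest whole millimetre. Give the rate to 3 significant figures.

Incoming column moisture flux per unit ridge length: F = V × PW = 21.4 × 18.5 = 395.9 mm·m/s.
Spread over the 20 km slope with efficiency ε = 0.58: R = ε·F/W = 0.58 × 395.9 / 20000 m = 1.148e-02 mm/s.
R = 1.148e-02 × 3600 = 41.3 mm/hr.
Over 4 h: total = 41.3 × 4 = 165.2 ≈ 165 mm.

R ≈ 41.3 mm/hr; total ≈ 165 mm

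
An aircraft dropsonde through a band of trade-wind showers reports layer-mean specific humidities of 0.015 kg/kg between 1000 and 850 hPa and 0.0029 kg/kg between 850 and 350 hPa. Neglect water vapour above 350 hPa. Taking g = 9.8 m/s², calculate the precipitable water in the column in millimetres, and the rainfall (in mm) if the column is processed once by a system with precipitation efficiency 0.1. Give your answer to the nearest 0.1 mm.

Precipitable water is the column-integrated vapour mass per unit area: PW = (1/g) Σ q̄ Δp, with q in kg/kg and Δp in Pa (1 kg/m² of water = 1 mm).
Layer 1000–850 hPa: Δp = 150 hPa = 15000 Pa, q̄ = 0.015 kg/kg → 0.015 × 15000 / 9.8 = 22.96 mm
Layer 850–350 hPa: Δp = 500 hPa = 50000 Pa, q̄ = 0.0029 kg/kg → 0.0029 × 50000 / 9.8 = 14.80 mm
PW = 22.96 + 14.80 = 37.76 ≈ 37.8 mm.
Rainfall = ε × PW = 0.1 × 37.8 = 3.8 mm.

PW ≈ 37.8 mm; rainfall ≈ 3.8 mm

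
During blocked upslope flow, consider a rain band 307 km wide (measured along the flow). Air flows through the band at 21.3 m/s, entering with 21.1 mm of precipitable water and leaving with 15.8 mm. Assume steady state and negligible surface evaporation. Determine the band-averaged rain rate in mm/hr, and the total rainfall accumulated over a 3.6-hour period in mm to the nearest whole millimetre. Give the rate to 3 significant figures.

R ≈ 1.32 mm/hr; total ≈ 5 mm

Column moisture flux per unit crosswind length is F = V × PW.
Inflow: F_in = 21.3 × 21.1 = 449.43 mm·m/s
Outflow: F_out = 21.3 × 15.8 = 336.54 mm·m/s
Steady-state rate R = (F_in − F_out)/L = (449.43 − 336.54) / 307000 m = 3.677e-04 mm/s.
R = 3.677e-04 × 3600 = 1.32 mm/hr.
Over 3.6 h: total = 1.32 × 3.6 = 4.752 ≈ 5 mm.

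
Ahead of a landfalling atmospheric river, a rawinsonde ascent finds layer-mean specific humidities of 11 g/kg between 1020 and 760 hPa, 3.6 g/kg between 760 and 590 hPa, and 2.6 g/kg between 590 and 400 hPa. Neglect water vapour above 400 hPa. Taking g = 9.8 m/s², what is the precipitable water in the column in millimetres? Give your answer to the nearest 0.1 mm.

Precipitable water is the column-integrated vapour mass per unit area: PW = (1/g) Σ q̄ Δp, with q in kg/kg and Δp in Pa (1 kg/m² of water = 1 mm).
Layer 1020–760 hPa: Δp = 260 hPa = 26000 Pa, q̄ = 0.011 kg/kg → 0.011 × 26000 / 9.8 = 29.18 mm
Layer 760–590 hPa: Δp = 170 hPa = 17000 Pa, q̄ = 0.0036 kg/kg → 0.0036 × 17000 / 9.8 = 6.24 mm
Layer 590–400 hPa: Δp = 190 hPa = 19000 Pa, q̄ = 0.0026 kg/kg → 0.0026 × 19000 / 9.8 = 5.04 mm
PW = 29.18 + 6.24 + 5.04 = 40.46 ≈ 40.5 mm.

PW ≈ 40.5 mm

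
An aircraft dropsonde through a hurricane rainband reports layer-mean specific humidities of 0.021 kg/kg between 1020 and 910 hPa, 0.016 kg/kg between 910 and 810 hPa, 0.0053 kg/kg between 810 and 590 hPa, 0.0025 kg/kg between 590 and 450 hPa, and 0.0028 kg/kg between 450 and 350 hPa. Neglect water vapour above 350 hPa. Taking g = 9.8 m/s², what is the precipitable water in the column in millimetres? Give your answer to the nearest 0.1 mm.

PW ≈ 58.2 mm

Precipitable water is the column-integrated vapour mass per unit area: PW = (1/g) Σ q̄ Δp, with q in kg/kg and Δp in Pa (1 kg/m² of water = 1 mm).
Layer 1020–910 hPa: Δp = 110 hPa = 11000 Pa, q̄ = 0.021 kg/kg → 0.021 × 11000 / 9.8 = 23.57 mm
Layer 910–810 hPa: Δp = 100 hPa = 10000 Pa, q̄ = 0.016 kg/kg → 0.016 × 10000 / 9.8 = 16.33 mm
Layer 810–590 hPa: Δp = 220 hPa = 22000 Pa, q̄ = 0.0053 kg/kg → 0.0053 × 22000 / 9.8 = 11.90 mm
Layer 590–450 hPa: Δp = 140 hPa = 14000 Pa, q̄ = 0.0025 kg/kg → 0.0025 × 14000 / 9.8 = 3.57 mm
Layer 450–350 hPa: Δp = 100 hPa = 10000 Pa, q̄ = 0.0028 kg/kg → 0.0028 × 10000 / 9.8 = 2.86 mm
PW = 23.57 + 16.33 + 11.90 + 3.57 + 2.86 = 58.23 ≈ 58.2 mm.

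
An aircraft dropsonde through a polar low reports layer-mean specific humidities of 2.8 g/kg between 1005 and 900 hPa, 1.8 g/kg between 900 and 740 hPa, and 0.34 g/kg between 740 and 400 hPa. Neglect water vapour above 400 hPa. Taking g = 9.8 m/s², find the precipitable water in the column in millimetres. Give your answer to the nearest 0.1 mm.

Precipitable water is the column-integrated vapour mass per unit area: PW = (1/g) Σ q̄ Δp, with q in kg/kg and Δp in Pa (1 kg/m² of water = 1 mm).
Layer 1005–900 hPa: Δp = 105 hPa = 10500 Pa, q̄ = 0.0028 kg/kg → 0.0028 × 10500 / 9.8 = 3.00 mm
Layer 900–740 hPa: Δp = 160 hPa = 16000 Pa, q̄ = 0.0018 kg/kg → 0.0018 × 16000 / 9.8 = 2.94 mm
Layer 740–400 hPa: Δp = 340 hPa = 34000 Pa, q̄ = 0.00034 kg/kg → 0.00034 × 34000 / 9.8 = 1.18 mm
PW = 3.00 + 2.94 + 1.18 = 7.12 ≈ 7.1 mm.

PW ≈ 7.1 mm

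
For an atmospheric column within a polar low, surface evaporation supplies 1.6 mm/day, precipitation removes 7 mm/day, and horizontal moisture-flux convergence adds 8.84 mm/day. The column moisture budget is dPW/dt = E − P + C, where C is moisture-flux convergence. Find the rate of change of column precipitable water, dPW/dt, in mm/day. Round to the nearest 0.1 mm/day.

dPW/dt = E − P + C = 1.6 − 7 + (8.84) = 3.4 mm/day.

dPW/dt ≈ 3.4 mm/day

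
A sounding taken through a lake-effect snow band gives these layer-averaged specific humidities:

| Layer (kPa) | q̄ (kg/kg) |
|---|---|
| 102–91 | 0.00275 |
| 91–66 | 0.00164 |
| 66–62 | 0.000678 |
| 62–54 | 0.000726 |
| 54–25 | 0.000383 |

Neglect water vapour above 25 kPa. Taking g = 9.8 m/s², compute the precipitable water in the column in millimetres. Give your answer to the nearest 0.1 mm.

Precipitable water is the column-integrated vapour mass per unit area: PW = (1/g) Σ q̄ Δp, with q in kg/kg and Δp in Pa (1 kg/m² of water = 1 mm).
Layer 102–91 kPa: Δp = 110 hPa = 11000 Pa, q̄ = 0.00275 kg/kg → 0.00275 × 11000 / 9.8 = 3.09 mm
Layer 91–66 kPa: Δp = 250 hPa = 25000 Pa, q̄ = 0.00164 kg/kg → 0.00164 × 25000 / 9.8 = 4.18 mm
Layer 66–62 kPa: Δp = 40 hPa = 4000 Pa, q̄ = 0.000678 kg/kg → 0.000678 × 4000 / 9.8 = 0.28 mm
Layer 62–54 kPa: Δp = 80 hPa = 8000 Pa, q̄ = 0.000726 kg/kg → 0.000726 × 8000 / 9.8 = 0.59 mm
Layer 54–25 kPa: Δp = 290 hPa = 29000 Pa, q̄ = 0.000383 kg/kg → 0.000383 × 29000 / 9.8 = 1.13 mm
PW = 3.09 + 4.18 + 0.28 + 0.59 + 1.13 = 9.27 ≈ 9.3 mm.

PW ≈ 9.3 mm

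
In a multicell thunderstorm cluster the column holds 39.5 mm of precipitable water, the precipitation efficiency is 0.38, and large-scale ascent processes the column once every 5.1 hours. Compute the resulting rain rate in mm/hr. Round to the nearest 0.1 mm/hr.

R ≈ 2.9 mm/hr

Each overturning extracts ε × PW = 0.38 × 39.5 = 15.01 mm.
Rate = ε·PW / τ = 15.01 / 5.1 h = 2.9 mm/hr.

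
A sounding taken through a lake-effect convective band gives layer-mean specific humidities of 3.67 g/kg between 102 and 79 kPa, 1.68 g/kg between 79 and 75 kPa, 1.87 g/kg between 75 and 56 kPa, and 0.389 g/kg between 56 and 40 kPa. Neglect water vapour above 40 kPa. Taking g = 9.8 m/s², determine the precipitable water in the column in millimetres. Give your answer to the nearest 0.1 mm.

PW ≈ 13.6 mm

Precipitable water is the column-integrated vapour mass per unit area: PW = (1/g) Σ q̄ Δp, with q in kg/kg and Δp in Pa (1 kg/m² of water = 1 mm).
Layer 102–79 kPa: Δp = 230 hPa = 23000 Pa, q̄ = 0.00367 kg/kg → 0.00367 × 23000 / 9.8 = 8.61 mm
Layer 79–75 kPa: Δp = 40 hPa = 4000 Pa, q̄ = 0.00168 kg/kg → 0.00168 × 4000 / 9.8 = 0.69 mm
Layer 75–56 kPa: Δp = 190 hPa = 19000 Pa, q̄ = 0.00187 kg/kg → 0.00187 × 19000 / 9.8 = 3.63 mm
Layer 56–40 kPa: Δp = 160 hPa = 16000 Pa, q̄ = 0.000389 kg/kg → 0.000389 × 16000 / 9.8 = 0.64 mm
PW = 8.61 + 0.69 + 3.63 + 0.64 = 13.57 ≈ 13.6 mm.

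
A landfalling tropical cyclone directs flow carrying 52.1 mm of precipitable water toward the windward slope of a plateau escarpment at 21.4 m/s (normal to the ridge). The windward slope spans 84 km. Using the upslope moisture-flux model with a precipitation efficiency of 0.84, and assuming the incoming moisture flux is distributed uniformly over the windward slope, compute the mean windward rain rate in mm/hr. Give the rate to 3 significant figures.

Incoming column moisture flux per unit ridge length: F = V × PW = 21.4 × 52.1 = 1114.94 mm·m/s.
Spread over the 84 km slope with efficiency ε = 0.84: R = ε·F/W = 0.84 × 1114.94 / 84000 m = 1.115e-02 mm/s.
R = 1.115e-02 × 3600 = 40.1 mm/hr.

R ≈ 40.1 mm/hr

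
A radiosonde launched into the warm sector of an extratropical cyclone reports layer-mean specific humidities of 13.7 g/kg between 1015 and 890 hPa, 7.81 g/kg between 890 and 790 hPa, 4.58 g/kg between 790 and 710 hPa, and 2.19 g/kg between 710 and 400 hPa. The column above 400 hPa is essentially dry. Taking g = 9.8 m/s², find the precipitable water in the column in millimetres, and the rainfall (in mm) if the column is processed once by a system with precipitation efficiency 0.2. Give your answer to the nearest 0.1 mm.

PW ≈ 36.1 mm; rainfall ≈ 7.2 mm

Precipitable water is the column-integrated vapour mass per unit area: PW = (1/g) Σ q̄ Δp, with q in kg/kg and Δp in Pa (1 kg/m² of water = 1 mm).
Layer 1015–890 hPa: Δp = 125 hPa = 12500 Pa, q̄ = 0.0137 kg/kg → 0.0137 × 12500 / 9.8 = 17.47 mm
Layer 890–790 hPa: Δp = 100 hPa = 10000 Pa, q̄ = 0.00781 kg/kg → 0.00781 × 10000 / 9.8 = 7.97 mm
Layer 790–710 hPa: Δp = 80 hPa = 8000 Pa, q̄ = 0.00458 kg/kg → 0.00458 × 8000 / 9.8 = 3.74 mm
Layer 710–400 hPa: Δp = 310 hPa = 31000 Pa, q̄ = 0.00219 kg/kg → 0.00219 × 31000 / 9.8 = 6.93 mm
PW = 17.47 + 7.97 + 3.74 + 6.93 = 36.11 ≈ 36.1 mm.
Rainfall = ε × PW = 0.2 × 36.1 = 7.2 mm.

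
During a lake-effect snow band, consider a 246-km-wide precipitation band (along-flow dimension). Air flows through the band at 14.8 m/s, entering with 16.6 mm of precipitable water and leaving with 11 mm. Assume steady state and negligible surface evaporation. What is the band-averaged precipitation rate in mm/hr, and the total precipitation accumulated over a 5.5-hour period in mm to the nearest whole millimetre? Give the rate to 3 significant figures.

Column moisture flux per unit crosswind length is F = V × PW.
Inflow: F_in = 14.8 × 16.6 = 245.68 mm·m/s
Outflow: F_out = 14.8 × 11 = 162.8 mm·m/s
Steady-state rate R = (F_in − F_out)/L = (245.68 − 162.8) / 246000 m = 3.369e-04 mm/s.
R = 3.369e-04 × 3600 = 1.21 mm/hr.
Over 5.5 h: total = 1.21 × 5.5 = 6.655 ≈ 7 mm.

R ≈ 1.21 mm/hr; total ≈ 7 mm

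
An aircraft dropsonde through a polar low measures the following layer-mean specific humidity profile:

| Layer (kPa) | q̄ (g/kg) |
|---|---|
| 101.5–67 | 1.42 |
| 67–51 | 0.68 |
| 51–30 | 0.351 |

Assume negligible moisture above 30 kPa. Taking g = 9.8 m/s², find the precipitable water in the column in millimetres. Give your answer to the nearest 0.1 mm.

PW ≈ 6.9 mm

Precipitable water is the column-integrated vapour mass per unit area: PW = (1/g) Σ q̄ Δp, with q in kg/kg and Δp in Pa (1 kg/m² of water = 1 mm).
Layer 101.5–67 kPa: Δp = 345 hPa = 34500 Pa, q̄ = 0.00142 kg/kg → 0.00142 × 34500 / 9.8 = 5.00 mm
Layer 67–51 kPa: Δp = 160 hPa = 16000 Pa, q̄ = 0.00068 kg/kg → 0.00068 × 16000 / 9.8 = 1.11 mm
Layer 51–30 kPa: Δp = 210 hPa = 21000 Pa, q̄ = 0.000351 kg/kg → 0.000351 × 21000 / 9.8 = 0.75 mm
PW = 5.00 + 1.11 + 0.75 = 6.86 ≈ 6.9 mm.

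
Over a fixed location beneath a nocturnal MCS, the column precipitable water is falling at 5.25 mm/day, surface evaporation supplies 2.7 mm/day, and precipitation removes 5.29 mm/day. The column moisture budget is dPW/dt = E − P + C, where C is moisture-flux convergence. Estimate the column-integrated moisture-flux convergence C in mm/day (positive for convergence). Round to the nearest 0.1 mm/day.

dPW/dt = -5.25 mm/day.
C = dPW/dt − E + P = (-5.25) − 2.7 + 5.29 = -2.7 mm/day.

C ≈ -2.7 mm/day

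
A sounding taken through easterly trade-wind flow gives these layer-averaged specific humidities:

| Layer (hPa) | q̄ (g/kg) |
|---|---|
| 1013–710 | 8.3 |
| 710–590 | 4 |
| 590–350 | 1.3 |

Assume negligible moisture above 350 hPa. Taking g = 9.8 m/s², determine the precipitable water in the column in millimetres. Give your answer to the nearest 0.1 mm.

Precipitable water is the column-integrated vapour mass per unit area: PW = (1/g) Σ q̄ Δp, with q in kg/kg and Δp in Pa (1 kg/m² of water = 1 mm).
Layer 1013–710 hPa: Δp = 303 hPa = 30300 Pa, q̄ = 0.0083 kg/kg → 0.0083 × 30300 / 9.8 = 25.66 mm
Layer 710–590 hPa: Δp = 120 hPa = 12000 Pa, q̄ = 0.004 kg/kg → 0.004 × 12000 / 9.8 = 4.90 mm
Layer 590–350 hPa: Δp = 240 hPa = 24000 Pa, q̄ = 0.0013 kg/kg → 0.0013 × 24000 / 9.8 = 3.18 mm
PW = 25.66 + 4.90 + 3.18 = 33.74 ≈ 33.7 mm.

PW ≈ 33.7 mm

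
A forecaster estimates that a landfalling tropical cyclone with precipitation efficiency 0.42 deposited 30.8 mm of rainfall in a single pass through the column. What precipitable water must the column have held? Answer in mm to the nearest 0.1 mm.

PW = rainfall / ε = 30.8 / 0.42 = 73.3 mm.

PW ≈ 73.3 mm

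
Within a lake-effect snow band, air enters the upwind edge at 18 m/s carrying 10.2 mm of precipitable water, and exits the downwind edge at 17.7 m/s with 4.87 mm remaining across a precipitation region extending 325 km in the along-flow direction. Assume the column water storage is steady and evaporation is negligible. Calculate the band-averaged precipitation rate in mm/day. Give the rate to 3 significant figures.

R ≈ 25.9 mm/day

Column moisture flux per unit crosswind length is F = V × PW.
Inflow: F_in = 18 × 10.2 = 183.6 mm·m/s
Outflow: F_out = 17.7 × 4.87 = 86.199 mm·m/s
Steady-state rate R = (F_in − F_out)/L = (183.6 − 86.199) / 325000 m = 2.997e-04 mm/s.
R = 2.997e-04 × 3600 × 24 = 25.9 mm/day.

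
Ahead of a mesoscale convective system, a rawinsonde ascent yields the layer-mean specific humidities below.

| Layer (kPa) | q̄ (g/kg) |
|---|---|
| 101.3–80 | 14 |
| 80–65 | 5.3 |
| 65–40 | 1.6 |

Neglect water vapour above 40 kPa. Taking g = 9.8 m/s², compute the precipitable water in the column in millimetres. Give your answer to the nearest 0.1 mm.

PW ≈ 42.6 mm

Precipitable water is the column-integrated vapour mass per unit area: PW = (1/g) Σ q̄ Δp, with q in kg/kg and Δp in Pa (1 kg/m² of water = 1 mm).
Layer 101.3–80 kPa: Δp = 213 hPa = 21300 Pa, q̄ = 0.014 kg/kg → 0.014 × 21300 / 9.8 = 30.43 mm
Layer 80–65 kPa: Δp = 150 hPa = 15000 Pa, q̄ = 0.0053 kg/kg → 0.0053 × 15000 / 9.8 = 8.11 mm
Layer 65–40 kPa: Δp = 250 hPa = 25000 Pa, q̄ = 0.0016 kg/kg → 0.0016 × 25000 / 9.8 = 4.08 mm
PW = 30.43 + 8.11 + 4.08 = 42.62 ≈ 42.6 mm.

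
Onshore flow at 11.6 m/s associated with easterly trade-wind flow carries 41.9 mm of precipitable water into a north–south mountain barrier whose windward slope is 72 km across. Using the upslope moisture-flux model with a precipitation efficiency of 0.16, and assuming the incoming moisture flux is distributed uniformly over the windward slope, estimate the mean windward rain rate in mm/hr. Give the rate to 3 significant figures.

Incoming column moisture flux per unit ridge length: F = V × PW = 11.6 × 41.9 = 486.04 mm·m/s.
Spread over the 72 km slope with efficiency ε = 0.16: R = ε·F/W = 0.16 × 486.04 / 72000 m = 1.080e-03 mm/s.
R = 1.080e-03 × 3600 = 3.89 mm/hr.

R ≈ 3.89 mm/hr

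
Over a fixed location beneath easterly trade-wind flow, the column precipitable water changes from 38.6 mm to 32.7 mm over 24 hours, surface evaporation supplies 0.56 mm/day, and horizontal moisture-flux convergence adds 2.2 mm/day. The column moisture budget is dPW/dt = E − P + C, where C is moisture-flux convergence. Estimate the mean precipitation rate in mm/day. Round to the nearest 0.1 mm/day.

dPW/dt = (32.7 − 38.6) mm / (24/24 day) = -5.900 mm/day.
P = E + C − dPW/dt = 0.56 + (2.2) − (-5.900) = 8.7 mm/day.

P ≈ 8.7 mm/day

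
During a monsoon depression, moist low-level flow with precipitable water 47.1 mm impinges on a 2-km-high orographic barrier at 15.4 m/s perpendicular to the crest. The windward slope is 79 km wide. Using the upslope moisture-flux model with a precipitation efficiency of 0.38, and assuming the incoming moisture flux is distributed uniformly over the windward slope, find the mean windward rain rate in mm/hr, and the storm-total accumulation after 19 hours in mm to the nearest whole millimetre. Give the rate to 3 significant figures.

R ≈ 12.6 mm/hr; total ≈ 239 mm

Incoming column moisture flux per unit ridge length: F = V × PW = 15.4 × 47.1 = 725.34 mm·m/s.
Spread over the 79 km slope with efficiency ε = 0.38: R = ε·F/W = 0.38 × 725.34 / 79000 m = 3.489e-03 mm/s.
R = 3.489e-03 × 3600 = 12.6 mm/hr.
Over 19 h: total = 12.6 × 19 = 239.4 ≈ 239 mm.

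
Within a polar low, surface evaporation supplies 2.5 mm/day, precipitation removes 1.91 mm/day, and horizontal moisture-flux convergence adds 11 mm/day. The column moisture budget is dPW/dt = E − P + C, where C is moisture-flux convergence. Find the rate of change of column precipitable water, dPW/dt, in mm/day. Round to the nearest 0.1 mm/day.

dPW/dt = E − P + C = 2.5 − 1.91 + (11) = 11.6 mm/day.

dPW/dt ≈ 11.6 mm/day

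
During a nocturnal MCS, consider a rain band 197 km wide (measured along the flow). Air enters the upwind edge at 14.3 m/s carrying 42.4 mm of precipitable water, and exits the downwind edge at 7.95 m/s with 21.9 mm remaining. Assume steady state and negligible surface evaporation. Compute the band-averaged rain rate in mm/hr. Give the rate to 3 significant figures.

Column moisture flux per unit crosswind length is F = V × PW.
Inflow: F_in = 14.3 × 42.4 = 606.32 mm·m/s
Outflow: F_out = 7.95 × 21.9 = 174.105 mm·m/s
Steady-state rate R = (F_in − F_out)/L = (606.32 − 174.105) / 197000 m = 2.194e-03 mm/s.
R = 2.194e-03 × 3600 = 7.90 mm/hr.

R ≈ 7.90 mm/hr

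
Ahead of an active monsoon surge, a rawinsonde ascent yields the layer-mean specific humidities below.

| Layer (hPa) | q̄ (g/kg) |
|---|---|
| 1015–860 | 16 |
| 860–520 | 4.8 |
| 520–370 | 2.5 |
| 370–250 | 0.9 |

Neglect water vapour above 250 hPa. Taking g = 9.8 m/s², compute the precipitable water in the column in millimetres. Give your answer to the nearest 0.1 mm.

Precipitable water is the column-integrated vapour mass per unit area: PW = (1/g) Σ q̄ Δp, with q in kg/kg and Δp in Pa (1 kg/m² of water = 1 mm).
Layer 1015–860 hPa: Δp = 155 hPa = 15500 Pa, q̄ = 0.016 kg/kg → 0.016 × 15500 / 9.8 = 25.31 mm
Layer 860–520 hPa: Δp = 340 hPa = 34000 Pa, q̄ = 0.0048 kg/kg → 0.0048 × 34000 / 9.8 = 16.65 mm
Layer 520–370 hPa: Δp = 150 hPa = 15000 Pa, q̄ = 0.0025 kg/kg → 0.0025 × 15000 / 9.8 = 3.83 mm
Layer 370–250 hPa: Δp = 120 hPa = 12000 Pa, q̄ = 0.0009 kg/kg → 0.0009 × 12000 / 9.8 = 1.10 mm
PW = 25.31 + 16.65 + 3.83 + 1.10 = 46.89 ≈ 46.9 mm.

PW ≈ 46.9 mm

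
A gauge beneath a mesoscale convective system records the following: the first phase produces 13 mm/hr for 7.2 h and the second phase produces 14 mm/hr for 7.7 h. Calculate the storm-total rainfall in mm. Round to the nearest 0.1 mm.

total ≈ 201.4 mm

Total = Σ Rᵢ Δtᵢ = 13 × 7.2 + 14 × 7.7
      = 93.6 + 107.8 = 201.4 mm.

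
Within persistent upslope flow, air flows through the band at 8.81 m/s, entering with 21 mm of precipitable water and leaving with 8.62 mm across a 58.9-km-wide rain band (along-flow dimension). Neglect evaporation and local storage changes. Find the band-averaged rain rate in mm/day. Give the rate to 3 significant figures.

R ≈ 160 mm/day

Column moisture flux per unit crosswind length is F = V × PW.
Inflow: F_in = 8.81 × 21 = 185.01 mm·m/s
Outflow: F_out = 8.81 × 8.62 = 75.9422 mm·m/s
Steady-state rate R = (F_in − F_out)/L = (185.01 − 75.9422) / 58900 m = 1.852e-03 mm/s.
R = 1.852e-03 × 3600 × 24 = 160 mm/day.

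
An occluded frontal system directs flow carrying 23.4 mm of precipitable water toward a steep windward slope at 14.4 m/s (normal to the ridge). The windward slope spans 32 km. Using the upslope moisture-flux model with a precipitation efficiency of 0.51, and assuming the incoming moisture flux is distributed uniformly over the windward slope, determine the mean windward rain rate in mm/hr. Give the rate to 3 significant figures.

Incoming column moisture flux per unit ridge length: F = V × PW = 14.4 × 23.4 = 336.96 mm·m/s.
Spread over the 32 km slope with efficiency ε = 0.51: R = ε·F/W = 0.51 × 336.96 / 32000 m = 5.370e-03 mm/s.
R = 5.370e-03 × 3600 = 19.3 mm/hr.

R ≈ 19.3 mm/hr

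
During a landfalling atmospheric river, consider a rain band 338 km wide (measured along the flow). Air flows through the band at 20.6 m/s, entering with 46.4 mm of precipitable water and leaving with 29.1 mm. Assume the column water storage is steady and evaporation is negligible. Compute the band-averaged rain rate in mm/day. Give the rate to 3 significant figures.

R ≈ 91.1 mm/day

Column moisture flux per unit crosswind length is F = V × PW.
Inflow: F_in = 20.6 × 46.4 = 955.84 mm·m/s
Outflow: F_out = 20.6 × 29.1 = 599.46 mm·m/s
Steady-state rate R = (F_in − F_out)/L = (955.84 − 599.46) / 338000 m = 1.054e-03 mm/s.
R = 1.054e-03 × 3600 × 24 = 91.1 mm/day.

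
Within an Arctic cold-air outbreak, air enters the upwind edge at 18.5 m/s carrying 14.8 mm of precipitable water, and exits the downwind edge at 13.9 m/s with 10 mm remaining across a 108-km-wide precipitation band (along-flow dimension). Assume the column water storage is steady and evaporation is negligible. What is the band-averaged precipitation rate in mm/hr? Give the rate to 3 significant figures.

R ≈ 4.49 mm/hr

Column moisture flux per unit crosswind length is F = V × PW.
Inflow: F_in = 18.5 × 14.8 = 273.8 mm·m/s
Outflow: F_out = 13.9 × 10 = 139 mm·m/s
Steady-state rate R = (F_in − F_out)/L = (273.8 − 139) / 108000 m = 1.248e-03 mm/s.
R = 1.248e-03 × 3600 = 4.49 mm/hr.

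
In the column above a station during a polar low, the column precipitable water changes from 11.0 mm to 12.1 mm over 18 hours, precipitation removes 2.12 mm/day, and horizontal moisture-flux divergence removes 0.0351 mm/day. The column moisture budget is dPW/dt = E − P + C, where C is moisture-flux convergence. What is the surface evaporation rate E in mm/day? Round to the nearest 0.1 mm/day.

dPW/dt = (12.1 − 11.0) mm / (18/24 day) = +1.467 mm/day.
E = dPW/dt + P − C = (+1.467) + 2.12 − (-0.0351) = 3.6 mm/day.

E ≈ 3.6 mm/day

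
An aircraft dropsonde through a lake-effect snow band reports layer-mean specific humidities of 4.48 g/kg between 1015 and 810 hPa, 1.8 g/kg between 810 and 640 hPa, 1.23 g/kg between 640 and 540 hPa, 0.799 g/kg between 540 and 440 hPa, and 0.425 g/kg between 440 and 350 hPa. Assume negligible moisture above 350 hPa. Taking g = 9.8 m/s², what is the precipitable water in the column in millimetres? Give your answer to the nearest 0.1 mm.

Precipitable water is the column-integrated vapour mass per unit area: PW = (1/g) Σ q̄ Δp, with q in kg/kg and Δp in Pa (1 kg/m² of water = 1 mm).
Layer 1015–810 hPa: Δp = 205 hPa = 20500 Pa, q̄ = 0.00448 kg/kg → 0.00448 × 20500 / 9.8 = 9.37 mm
Layer 810–640 hPa: Δp = 170 hPa = 17000 Pa, q̄ = 0.0018 kg/kg → 0.0018 × 17000 / 9.8 = 3.12 mm
Layer 640–540 hPa: Δp = 100 hPa = 10000 Pa, q̄ = 0.00123 kg/kg → 0.00123 × 10000 / 9.8 = 1.26 mm
Layer 540–440 hPa: Δp = 100 hPa = 10000 Pa, q̄ = 0.000799 kg/kg → 0.000799 × 10000 / 9.8 = 0.82 mm
Layer 440–350 hPa: Δp = 90 hPa = 9000 Pa, q̄ = 0.000425 kg/kg → 0.000425 × 9000 / 9.8 = 0.39 mm
PW = 9.37 + 3.12 + 1.26 + 0.82 + 0.39 = 14.96 ≈ 15.0 mm.

PW ≈ 15.0 mm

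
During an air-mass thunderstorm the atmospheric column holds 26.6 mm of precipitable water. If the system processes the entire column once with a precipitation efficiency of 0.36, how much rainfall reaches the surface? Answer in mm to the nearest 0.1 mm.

rainfall ≈ 9.6 mm

Rainfall = ε × PW = 0.36 × 26.6 = 9.6 mm.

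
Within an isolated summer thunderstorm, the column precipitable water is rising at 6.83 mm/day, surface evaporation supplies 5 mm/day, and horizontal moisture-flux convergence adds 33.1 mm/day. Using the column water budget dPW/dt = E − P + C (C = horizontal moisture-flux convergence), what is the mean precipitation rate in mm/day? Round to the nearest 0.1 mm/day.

dPW/dt = +6.83 mm/day.
P = E + C − dPW/dt = 5 + (33.1) − (+6.83) = 31.3 mm/day.

P ≈ 31.3 mm/day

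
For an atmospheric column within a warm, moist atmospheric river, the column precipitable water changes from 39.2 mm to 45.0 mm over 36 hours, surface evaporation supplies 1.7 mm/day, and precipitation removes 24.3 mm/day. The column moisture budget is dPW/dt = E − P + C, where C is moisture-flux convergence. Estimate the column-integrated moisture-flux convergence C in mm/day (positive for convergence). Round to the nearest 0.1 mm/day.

C ≈ 26.5 mm/day

dPW/dt = (45.0 − 39.2) mm / (36/24 day) = +3.867 mm/day.
C = dPW/dt − E + P = (+3.867) − 1.7 + 24.3 = 26.5 mm/day.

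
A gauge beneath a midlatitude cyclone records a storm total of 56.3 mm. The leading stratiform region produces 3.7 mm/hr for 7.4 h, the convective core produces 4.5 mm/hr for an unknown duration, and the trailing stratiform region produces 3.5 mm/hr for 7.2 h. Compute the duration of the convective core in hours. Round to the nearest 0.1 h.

Known phases: 3.7 × 7.4 + 3.5 × 7.2 = 27.38 + 25.2 = 52.58 mm.
Remaining depth = 56.3 − 52.58 = 3.72 mm.
Duration = 3.72 / 4.5 = 0.8 h.

duration ≈ 0.8 h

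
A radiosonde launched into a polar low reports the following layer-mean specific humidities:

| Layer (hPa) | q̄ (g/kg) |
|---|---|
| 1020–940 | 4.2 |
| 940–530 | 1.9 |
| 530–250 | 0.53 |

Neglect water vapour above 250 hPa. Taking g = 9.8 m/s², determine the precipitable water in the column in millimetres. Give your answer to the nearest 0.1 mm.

PW ≈ 12.9 mm

Precipitable water is the column-integrated vapour mass per unit area: PW = (1/g) Σ q̄ Δp, with q in kg/kg and Δp in Pa (1 kg/m² of water = 1 mm).
Layer 1020–940 hPa: Δp = 80 hPa = 8000 Pa, q̄ = 0.0042 kg/kg → 0.0042 × 8000 / 9.8 = 3.43 mm
Layer 940–530 hPa: Δp = 410 hPa = 41000 Pa, q̄ = 0.0019 kg/kg → 0.0019 × 41000 / 9.8 = 7.95 mm
Layer 530–250 hPa: Δp = 280 hPa = 28000 Pa, q̄ = 0.00053 kg/kg → 0.00053 × 28000 / 9.8 = 1.51 mm
PW = 3.43 + 7.95 + 1.51 = 12.89 ≈ 12.9 mm.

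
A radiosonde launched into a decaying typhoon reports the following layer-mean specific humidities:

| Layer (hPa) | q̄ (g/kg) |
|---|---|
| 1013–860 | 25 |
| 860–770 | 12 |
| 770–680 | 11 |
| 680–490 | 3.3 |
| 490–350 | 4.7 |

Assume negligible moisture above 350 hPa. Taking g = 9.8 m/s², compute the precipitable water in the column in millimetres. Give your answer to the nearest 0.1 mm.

PW ≈ 73.3 mm

Precipitable water is the column-integrated vapour mass per unit area: PW = (1/g) Σ q̄ Δp, with q in kg/kg and Δp in Pa (1 kg/m² of water = 1 mm).
Layer 1013–860 hPa: Δp = 153 hPa = 15300 Pa, q̄ = 0.025 kg/kg → 0.025 × 15300 / 9.8 = 39.03 mm
Layer 860–770 hPa: Δp = 90 hPa = 9000 Pa, q̄ = 0.012 kg/kg → 0.012 × 9000 / 9.8 = 11.02 mm
Layer 770–680 hPa: Δp = 90 hPa = 9000 Pa, q̄ = 0.011 kg/kg → 0.011 × 9000 / 9.8 = 10.10 mm
Layer 680–490 hPa: Δp = 190 hPa = 19000 Pa, q̄ = 0.0033 kg/kg → 0.0033 × 19000 / 9.8 = 6.40 mm
Layer 490–350 hPa: Δp = 140 hPa = 14000 Pa, q̄ = 0.0047 kg/kg → 0.0047 × 14000 / 9.8 = 6.71 mm
PW = 39.03 + 11.02 + 10.10 + 6.40 + 6.71 = 73.26 ≈ 73.3 mm.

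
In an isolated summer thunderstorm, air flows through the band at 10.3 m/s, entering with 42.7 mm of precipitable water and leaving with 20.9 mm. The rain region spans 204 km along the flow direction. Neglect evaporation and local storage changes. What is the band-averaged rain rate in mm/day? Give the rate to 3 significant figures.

R ≈ 95.1 mm/day

Column moisture flux per unit crosswind length is F = V × PW.
Inflow: F_in = 10.3 × 42.7 = 439.81 mm·m/s
Outflow: F_out = 10.3 × 20.9 = 215.27 mm·m/s
Steady-state rate R = (F_in − F_out)/L = (439.81 − 215.27) / 204000 m = 1.101e-03 mm/s.
R = 1.101e-03 × 3600 × 24 = 95.1 mm/day.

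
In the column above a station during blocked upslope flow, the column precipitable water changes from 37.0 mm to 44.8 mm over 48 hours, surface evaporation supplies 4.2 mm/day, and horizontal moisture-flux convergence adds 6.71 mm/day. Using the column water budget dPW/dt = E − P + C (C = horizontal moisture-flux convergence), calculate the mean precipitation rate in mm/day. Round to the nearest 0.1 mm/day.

dPW/dt = (44.8 − 37.0) mm / (48/24 day) = +3.900 mm/day.
P = E + C − dPW/dt = 4.2 + (6.71) − (+3.900) = 7.0 mm/day.

P ≈ 7.0 mm/day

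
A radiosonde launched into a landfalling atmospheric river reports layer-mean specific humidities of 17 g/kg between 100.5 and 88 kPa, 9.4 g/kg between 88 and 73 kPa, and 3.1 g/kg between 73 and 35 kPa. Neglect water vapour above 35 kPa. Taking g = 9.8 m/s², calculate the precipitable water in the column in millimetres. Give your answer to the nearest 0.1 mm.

PW ≈ 48.1 mm

Precipitable water is the column-integrated vapour mass per unit area: PW = (1/g) Σ q̄ Δp, with q in kg/kg and Δp in Pa (1 kg/m² of water = 1 mm).
Layer 100.5–88 kPa: Δp = 125 hPa = 12500 Pa, q̄ = 0.017 kg/kg → 0.017 × 12500 / 9.8 = 21.68 mm
Layer 88–73 kPa: Δp = 150 hPa = 15000 Pa, q̄ = 0.0094 kg/kg → 0.0094 × 15000 / 9.8 = 14.39 mm
Layer 73–35 kPa: Δp = 380 hPa = 38000 Pa, q̄ = 0.0031 kg/kg → 0.0031 × 38000 / 9.8 = 12.02 mm
PW = 21.68 + 14.39 + 12.02 = 48.09 ≈ 48.1 mm.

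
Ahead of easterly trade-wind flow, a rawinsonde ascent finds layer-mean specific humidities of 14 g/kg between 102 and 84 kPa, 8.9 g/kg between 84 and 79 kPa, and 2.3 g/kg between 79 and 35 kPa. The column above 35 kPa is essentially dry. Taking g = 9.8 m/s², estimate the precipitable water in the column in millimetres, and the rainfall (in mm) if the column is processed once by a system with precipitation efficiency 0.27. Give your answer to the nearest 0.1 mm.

Precipitable water is the column-integrated vapour mass per unit area: PW = (1/g) Σ q̄ Δp, with q in kg/kg and Δp in Pa (1 kg/m² of water = 1 mm).
Layer 102–84 kPa: Δp = 180 hPa = 18000 Pa, q̄ = 0.014 kg/kg → 0.014 × 18000 / 9.8 = 25.71 mm
Layer 84–79 kPa: Δp = 50 hPa = 5000 Pa, q̄ = 0.0089 kg/kg → 0.0089 × 5000 / 9.8 = 4.54 mm
Layer 79–35 kPa: Δp = 440 hPa = 44000 Pa, q̄ = 0.0023 kg/kg → 0.0023 × 44000 / 9.8 = 10.33 mm
PW = 25.71 + 4.54 + 10.33 = 40.58 ≈ 40.6 mm.
Rainfall = ε × PW = 0.27 × 40.6 = 11.0 mm.

PW ≈ 40.6 mm; rainfall ≈ 11.0 mm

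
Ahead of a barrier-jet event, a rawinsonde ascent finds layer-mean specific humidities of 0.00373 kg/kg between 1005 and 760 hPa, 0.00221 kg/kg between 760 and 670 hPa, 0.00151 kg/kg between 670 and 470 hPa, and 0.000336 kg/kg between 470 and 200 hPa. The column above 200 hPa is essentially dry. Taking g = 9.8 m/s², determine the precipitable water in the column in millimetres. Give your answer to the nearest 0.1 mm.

PW ≈ 15.4 mm

Precipitable water is the column-integrated vapour mass per unit area: PW = (1/g) Σ q̄ Δp, with q in kg/kg and Δp in Pa (1 kg/m² of water = 1 mm).
Layer 1005–760 hPa: Δp = 245 hPa = 24500 Pa, q̄ = 0.00373 kg/kg → 0.00373 × 24500 / 9.8 = 9.33 mm
Layer 760–670 hPa: Δp = 90 hPa = 9000 Pa, q̄ = 0.00221 kg/kg → 0.00221 × 9000 / 9.8 = 2.03 mm
Layer 670–470 hPa: Δp = 200 hPa = 20000 Pa, q̄ = 0.00151 kg/kg → 0.00151 × 20000 / 9.8 = 3.08 mm
Layer 470–200 hPa: Δp = 270 hPa = 27000 Pa, q̄ = 0.000336 kg/kg → 0.000336 × 27000 / 9.8 = 0.93 mm
PW = 9.33 + 2.03 + 3.08 + 0.93 = 15.37 ≈ 15.4 mm.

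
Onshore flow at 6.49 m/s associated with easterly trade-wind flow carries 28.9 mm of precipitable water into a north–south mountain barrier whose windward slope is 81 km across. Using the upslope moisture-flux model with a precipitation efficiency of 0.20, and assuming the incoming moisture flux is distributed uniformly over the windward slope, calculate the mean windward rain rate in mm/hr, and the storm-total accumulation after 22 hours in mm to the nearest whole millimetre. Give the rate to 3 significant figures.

R ≈ 1.67 mm/hr; total ≈ 37 mm

Incoming column moisture flux per unit ridge length: F = V × PW = 6.49 × 28.9 = 187.561 mm·m/s.
Spread over the 81 km slope with efficiency ε = 0.20: R = ε·F/W = 0.20 × 187.561 / 81000 m = 4.631e-04 mm/s.
R = 4.631e-04 × 3600 = 1.67 mm/hr.
Over 22 h: total = 1.67 × 22 = 36.74 ≈ 37 mm.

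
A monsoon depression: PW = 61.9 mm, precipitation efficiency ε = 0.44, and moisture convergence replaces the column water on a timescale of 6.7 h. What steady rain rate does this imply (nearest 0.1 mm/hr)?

Each overturning extracts ε × PW = 0.44 × 61.9 = 27.236 mm.
Rate = ε·PW / τ = 27.236 / 6.7 h = 4.1 mm/hr.

R ≈ 4.1 mm/hr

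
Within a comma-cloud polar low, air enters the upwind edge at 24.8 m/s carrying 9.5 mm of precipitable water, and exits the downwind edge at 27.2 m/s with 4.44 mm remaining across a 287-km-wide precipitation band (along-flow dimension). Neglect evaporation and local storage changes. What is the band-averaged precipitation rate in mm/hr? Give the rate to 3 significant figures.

Column moisture flux per unit crosswind length is F = V × PW.
Inflow: F_in = 24.8 × 9.5 = 235.6 mm·m/s
Outflow: F_out = 27.2 × 4.44 = 120.768 mm·m/s
Steady-state rate R = (F_in − F_out)/L = (235.6 − 120.768) / 287000 m = 4.001e-04 mm/s.
R = 4.001e-04 × 3600 = 1.44 mm/hr.

R ≈ 1.44 mm/hr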